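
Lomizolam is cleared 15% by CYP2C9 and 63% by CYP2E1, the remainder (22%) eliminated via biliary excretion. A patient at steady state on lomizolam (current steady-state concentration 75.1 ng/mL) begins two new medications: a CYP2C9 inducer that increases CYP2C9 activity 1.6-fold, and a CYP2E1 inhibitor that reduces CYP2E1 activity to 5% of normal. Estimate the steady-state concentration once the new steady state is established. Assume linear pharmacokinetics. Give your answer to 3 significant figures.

The CYP2C9 pathway (15% of clearance) rises to 1.6× activity: 0.15 × 1.6 = 0.24.
The CYP2E1 pathway (63% of clearance) is reduced to 0.05× activity: 0.63 × 0.05 = 0.0315.
The remaining 22% of clearance is unaffected.
CL_new/CL_old = 0.24 + 0.0315 + 0.22 = 0.4915.
New steady-state concentration = 75.1 / 0.4915 = 153 ng/mL (concentration scales inversely with clearance).

153 ng/mL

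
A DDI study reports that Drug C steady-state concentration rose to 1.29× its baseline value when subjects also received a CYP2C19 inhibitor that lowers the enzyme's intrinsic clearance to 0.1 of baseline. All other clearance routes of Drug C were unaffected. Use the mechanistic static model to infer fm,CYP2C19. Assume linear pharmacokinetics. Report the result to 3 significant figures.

0.250

CL'/CL = 1 / 1.29 = 0.7752
0.1·fm + (1 − fm) = 0.7752
fm = (0.7752 − 1) / (0.1 − 1) = 0.250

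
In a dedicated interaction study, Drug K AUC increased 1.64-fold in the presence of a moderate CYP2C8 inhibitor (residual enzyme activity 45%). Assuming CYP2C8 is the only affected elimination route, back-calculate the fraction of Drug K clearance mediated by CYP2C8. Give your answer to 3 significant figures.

Let fm be the CYP2C8 fraction. New clearance relative to baseline = fm × 0.45 + (1 − fm).
AUC ratio = 1 / (new CL fraction), so new CL fraction = 1 / 1.64 = 0.6098.
fm × 0.45 + 1 − fm = 0.6098  ⇒  fm × (0.45 − 1) = −0.3902  ⇒  fm = 0.710.

0.710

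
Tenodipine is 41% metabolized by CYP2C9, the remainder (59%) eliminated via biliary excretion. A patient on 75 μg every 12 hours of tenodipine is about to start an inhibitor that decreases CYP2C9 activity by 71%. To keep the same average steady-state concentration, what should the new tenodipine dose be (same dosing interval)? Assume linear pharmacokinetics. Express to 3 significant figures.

53.2 μg

The CYP2C9 pathway (41% of clearance) is reduced to 0.29× activity: 0.41 × 0.29 = 0.1189.
Non-CYP routes (59%) are unchanged.
Relative clearance = 0.1189 + 0.59 = 0.7089.
Css,avg = (dose rate)/CL, so holding Css fixed requires dose ∝ CL: 75 × 0.7089 = 53.2 μg.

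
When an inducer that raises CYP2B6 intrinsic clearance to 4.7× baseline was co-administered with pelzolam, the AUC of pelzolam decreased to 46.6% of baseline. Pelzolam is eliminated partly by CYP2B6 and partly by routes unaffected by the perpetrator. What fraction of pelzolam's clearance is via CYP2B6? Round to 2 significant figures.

0.31

CL'/CL = 1 / 0.466 = 2.146
4.7·fm + (1 − fm) = 2.146
fm = (2.146 − 1) / (4.7 − 1) = 0.31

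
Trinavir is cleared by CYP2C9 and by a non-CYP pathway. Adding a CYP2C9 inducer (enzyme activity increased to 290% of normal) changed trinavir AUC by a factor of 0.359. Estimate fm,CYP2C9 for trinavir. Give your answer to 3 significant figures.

Let x = fm,CYP2C9. Because AUC ∝ 1/CL, relative clearance rose to 1/0.359 = 2.786.
Only the CYP2C9 route changed, so 2.786 = x·2.9 + (1 − x), giving x = 0.940.

0.940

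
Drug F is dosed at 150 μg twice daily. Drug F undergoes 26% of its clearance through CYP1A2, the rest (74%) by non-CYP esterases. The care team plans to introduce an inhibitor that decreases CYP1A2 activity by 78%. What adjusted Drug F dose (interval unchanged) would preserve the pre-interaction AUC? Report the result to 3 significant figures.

The CYP1A2 pathway (26% of clearance) falls to 0.22× activity: 0.26 × 0.22 = 0.0572.
The remaining 74% of clearance is unaffected.
New clearance relative to baseline: 0.0572 + 0.74 = 0.7972.
Css,avg = (dose rate)/CL, so holding Css fixed requires dose ∝ CL: 150 × 0.7972 = 120 μg.

120 μg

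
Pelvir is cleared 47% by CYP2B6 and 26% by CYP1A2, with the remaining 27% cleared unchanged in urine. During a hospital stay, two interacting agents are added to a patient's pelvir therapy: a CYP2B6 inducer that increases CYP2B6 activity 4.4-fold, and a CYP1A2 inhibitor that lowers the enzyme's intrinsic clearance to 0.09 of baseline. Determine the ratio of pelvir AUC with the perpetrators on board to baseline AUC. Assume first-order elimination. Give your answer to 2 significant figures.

The CYP2B6 pathway (47% of clearance) is boosted to 4.4× activity: 0.47 × 4.4 = 2.068.
The CYP1A2 pathway (26% of clearance) drops to 0.09× activity: 0.26 × 0.09 = 0.0234.
Non-CYP routes (27%) are unchanged.
CL_new/CL_old = 2.068 + 0.0234 + 0.27 = 2.3614.
Net AUC ratio = 1 / 2.3614 = 0.42.

0.42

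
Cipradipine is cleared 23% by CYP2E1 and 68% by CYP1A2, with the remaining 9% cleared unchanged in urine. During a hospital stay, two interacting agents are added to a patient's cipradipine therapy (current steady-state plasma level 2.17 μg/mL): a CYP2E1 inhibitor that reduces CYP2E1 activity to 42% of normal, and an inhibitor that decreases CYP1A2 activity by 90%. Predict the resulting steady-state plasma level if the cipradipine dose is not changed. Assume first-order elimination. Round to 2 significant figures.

CYP2E1: 0.23 × 0.42 = 0.0966
CYP1A2: 0.68 × 0.1 = 0.068
Other: 0.09 (unchanged)
CL_new/CL_old = 0.0966 + 0.068 + 0.09 = 0.2546.
Steady-state plasma level ∝ 1/CL: new value = 2.17 / 0.2546 = 8.5 μg/mL.

8.5 μg/mL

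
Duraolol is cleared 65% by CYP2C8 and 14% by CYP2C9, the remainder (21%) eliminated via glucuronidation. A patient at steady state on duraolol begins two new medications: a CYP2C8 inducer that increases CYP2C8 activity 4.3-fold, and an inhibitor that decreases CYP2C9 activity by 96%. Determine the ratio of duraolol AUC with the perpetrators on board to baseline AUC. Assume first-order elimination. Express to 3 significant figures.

CYP2C8: 0.65 × 4.3 = 2.795
CYP2C9: 0.14 × 0.04 = 0.0056
Other: 0.21 (unchanged)
CL_new/CL_old = 2.795 + 0.0056 + 0.21 = 3.0106.
AUC ∝ 1/CL: fold-change = 1 / 3.0106 = 0.332.

0.332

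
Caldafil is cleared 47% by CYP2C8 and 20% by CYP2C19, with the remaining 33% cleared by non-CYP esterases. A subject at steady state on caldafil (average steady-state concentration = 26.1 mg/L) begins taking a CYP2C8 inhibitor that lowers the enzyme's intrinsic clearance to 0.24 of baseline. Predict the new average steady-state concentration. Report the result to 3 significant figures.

40.6 mg/L

The CYP2C8 pathway (47% of clearance) is reduced to 0.24× activity: 0.47 × 0.24 = 0.1128.
CYP2C19 (20%) and the residual 33% are unaffected.
CL_new/CL_old = 0.1128 + 0.2 + 0.33 = 0.6428.
New average steady-state concentration = baseline ÷ relative clearance = 26.1 / 0.6428 = 40.6 mg/L.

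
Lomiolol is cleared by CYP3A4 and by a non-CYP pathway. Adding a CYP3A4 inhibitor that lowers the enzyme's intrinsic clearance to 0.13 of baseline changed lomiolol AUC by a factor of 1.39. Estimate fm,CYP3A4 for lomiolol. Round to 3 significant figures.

Call the CYP3A4 fraction fm. After the interaction, CL_new/CL_old = fm × 0.13 + (1 − fm).
AUC ratio = 1 / (new CL fraction), so new CL fraction = 1 / 1.39 = 0.7194.
fm × 0.13 + 1 − fm = 0.7194  ⇒  fm × (0.13 − 1) = −0.2806  ⇒  fm = 0.323.

0.323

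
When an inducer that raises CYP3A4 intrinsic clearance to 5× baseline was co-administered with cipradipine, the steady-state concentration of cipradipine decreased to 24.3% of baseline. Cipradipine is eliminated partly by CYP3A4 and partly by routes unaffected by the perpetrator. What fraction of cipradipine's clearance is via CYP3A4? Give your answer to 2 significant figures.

Write x for the fraction cleared via CYP3A4. The observed steady-state concentration change means clearance rose to 1/0.243 = 4.115 of baseline.
Only the CYP3A4 route changed, so 4.115 = x·5 + (1 − x), giving x = 0.78.

0.78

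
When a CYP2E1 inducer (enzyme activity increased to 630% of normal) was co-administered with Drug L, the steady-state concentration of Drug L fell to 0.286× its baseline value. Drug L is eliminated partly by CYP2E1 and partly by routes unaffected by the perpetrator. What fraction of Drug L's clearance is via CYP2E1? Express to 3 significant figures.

CL'/CL = 1 / 0.286 = 3.497
6.3·fm + (1 − fm) = 3.497
fm = (3.497 − 1) / (6.3 − 1) = 0.471

0.471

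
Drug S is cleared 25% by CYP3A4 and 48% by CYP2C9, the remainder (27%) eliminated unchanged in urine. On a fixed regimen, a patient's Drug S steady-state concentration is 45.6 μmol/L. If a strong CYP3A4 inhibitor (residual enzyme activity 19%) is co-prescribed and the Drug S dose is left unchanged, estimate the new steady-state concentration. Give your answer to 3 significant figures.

The CYP3A4 pathway (25% of clearance) falls to 0.19× activity: 0.25 × 0.19 = 0.0475.
CYP2C9 (48%) and the residual 27% are unaffected.
CL_new/CL_old = 0.0475 + 0.48 + 0.27 = 0.7975.
Steady-state concentration ∝ 1/CL, so new value = 45.6 / 0.7975 = 57.2 μmol/L.

57.2 μmol/L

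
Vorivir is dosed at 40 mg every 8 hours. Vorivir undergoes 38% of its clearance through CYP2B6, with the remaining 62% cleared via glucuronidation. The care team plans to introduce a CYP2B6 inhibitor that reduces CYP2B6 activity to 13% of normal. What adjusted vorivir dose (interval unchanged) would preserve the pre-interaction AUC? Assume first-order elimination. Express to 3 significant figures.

The CYP2B6 pathway (38% of clearance) falls to 0.13× activity: 0.38 × 0.13 = 0.0494.
The remaining 62% of clearance is unaffected.
CL_new/CL_old = 0.0494 + 0.62 = 0.6694.
To maintain the same steady-state level, dose must scale with clearance: new dose = 40 × 0.6694 = 26.8 mg.

26.8 mg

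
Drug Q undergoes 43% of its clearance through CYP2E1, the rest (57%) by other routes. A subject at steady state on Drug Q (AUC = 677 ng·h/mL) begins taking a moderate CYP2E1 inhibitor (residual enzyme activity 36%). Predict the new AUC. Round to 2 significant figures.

9.3 × 10² ng·h/mL

The CYP2E1 pathway (43% of clearance) is reduced to 0.36× activity: 0.43 × 0.36 = 0.1548.
The remaining 57% of clearance is unaffected.
CL_new/CL_old = 0.1548 + 0.57 = 0.7248.
New AUC = baseline ÷ relative clearance = 677 / 0.7248 = 9.3 × 10² ng·h/mL.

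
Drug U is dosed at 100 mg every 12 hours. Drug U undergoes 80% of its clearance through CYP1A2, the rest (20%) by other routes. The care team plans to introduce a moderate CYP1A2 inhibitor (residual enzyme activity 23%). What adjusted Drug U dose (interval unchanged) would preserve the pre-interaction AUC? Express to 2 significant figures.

38 mg

The CYP1A2 pathway (80% of clearance) is reduced to 0.23× activity: 0.8 × 0.23 = 0.184.
The remaining 20% of clearance is unaffected.
Relative clearance = 0.184 + 0.2 = 0.384.
Exposure is unchanged when dose changes in proportion to clearance. New dose = 100 mg × 0.384 = 38 mg.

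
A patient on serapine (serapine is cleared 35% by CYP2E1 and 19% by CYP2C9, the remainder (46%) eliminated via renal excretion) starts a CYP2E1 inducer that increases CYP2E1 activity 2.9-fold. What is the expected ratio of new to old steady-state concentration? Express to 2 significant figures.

The CYP2E1 pathway (35% of clearance) increases to 2.9× activity: 0.35 × 2.9 = 1.015.
CYP2C9 (19%) and the residual 46% are unaffected.
New clearance relative to baseline: 1.015 + 0.19 + 0.46 = 1.665.
Steady-state concentration ratio = CL_old/CL_new = 1 / 1.665 = 0.60.

0.60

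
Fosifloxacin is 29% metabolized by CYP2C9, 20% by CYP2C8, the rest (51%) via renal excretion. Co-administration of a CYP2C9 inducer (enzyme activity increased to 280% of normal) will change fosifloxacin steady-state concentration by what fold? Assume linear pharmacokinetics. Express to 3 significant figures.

The CYP2C9 pathway (29% of clearance) increases to 2.8× activity: 0.29 × 2.8 = 0.812.
CYP2C8 (20%) and the residual 51% are unaffected.
Relative clearance = 0.812 + 0.2 + 0.51 = 1.522.
Since steady-state concentration ∝ 1/CL, the ratio is 1 / 1.522 = 0.657.

0.657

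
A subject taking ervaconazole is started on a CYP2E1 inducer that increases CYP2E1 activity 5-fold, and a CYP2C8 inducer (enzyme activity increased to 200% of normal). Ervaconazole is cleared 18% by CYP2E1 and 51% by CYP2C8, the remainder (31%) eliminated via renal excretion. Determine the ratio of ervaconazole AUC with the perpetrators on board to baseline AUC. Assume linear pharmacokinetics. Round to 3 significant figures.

0.448

The CYP2E1 pathway (18% of clearance) increases to 5× activity: 0.18 × 5 = 0.9.
The CYP2C8 pathway (51% of clearance) rises to 2× activity: 0.51 × 2 = 1.02.
Non-CYP routes (31%) are unchanged.
CL_new/CL_old = 0.9 + 1.02 + 0.31 = 2.23.
AUC ∝ 1/CL: fold-change = 1 / 2.23 = 0.448.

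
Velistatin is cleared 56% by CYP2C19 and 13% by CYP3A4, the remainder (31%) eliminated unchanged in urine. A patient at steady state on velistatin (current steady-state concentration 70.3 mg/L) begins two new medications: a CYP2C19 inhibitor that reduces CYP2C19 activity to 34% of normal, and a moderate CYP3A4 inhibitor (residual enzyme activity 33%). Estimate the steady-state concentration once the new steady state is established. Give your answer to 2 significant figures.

1.3 × 10² mg/L

The CYP2C19 pathway (56% of clearance) falls to 0.34× activity: 0.56 × 0.34 = 0.1904.
The CYP3A4 pathway (13% of clearance) falls to 0.33× activity: 0.13 × 0.33 = 0.0429.
The remaining 31% of clearance is unaffected.
CL_new/CL_old = 0.1904 + 0.0429 + 0.31 = 0.5433.
Steady-state concentration ∝ 1/CL: new value = 70.3 / 0.5433 = 1.3 × 10² mg/L.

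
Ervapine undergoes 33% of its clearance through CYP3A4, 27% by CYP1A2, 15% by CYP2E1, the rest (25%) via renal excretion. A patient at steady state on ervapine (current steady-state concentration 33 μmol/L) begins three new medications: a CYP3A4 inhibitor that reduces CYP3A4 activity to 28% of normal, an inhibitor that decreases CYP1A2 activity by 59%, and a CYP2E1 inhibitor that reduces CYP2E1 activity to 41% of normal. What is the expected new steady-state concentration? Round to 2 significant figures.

The CYP3A4 pathway (33% of clearance) drops to 0.28× activity: 0.33 × 0.28 = 0.0924.
The CYP1A2 pathway (27% of clearance) is reduced to 0.41× activity: 0.27 × 0.41 = 0.1107.
The CYP2E1 pathway (15% of clearance) drops to 0.41× activity: 0.15 × 0.41 = 0.0615.
The remaining 25% of clearance is unaffected.
New clearance relative to baseline: 0.0924 + 0.1107 + 0.0615 + 0.25 = 0.5146.
Steady-state concentration ∝ 1/CL: new value = 33 / 0.5146 = 64 μmol/L.

64 μmol/L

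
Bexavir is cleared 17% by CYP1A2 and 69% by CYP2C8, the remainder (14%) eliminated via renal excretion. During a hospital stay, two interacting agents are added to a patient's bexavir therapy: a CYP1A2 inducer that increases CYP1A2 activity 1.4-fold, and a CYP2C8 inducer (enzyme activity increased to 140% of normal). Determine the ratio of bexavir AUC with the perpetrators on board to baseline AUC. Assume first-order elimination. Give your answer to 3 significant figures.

0.744

The CYP1A2 pathway (17% of clearance) is boosted to 1.4× activity: 0.17 × 1.4 = 0.238.
The CYP2C8 pathway (69% of clearance) increases to 1.4× activity: 0.69 × 1.4 = 0.966.
Non-CYP routes (14%) are unchanged.
Relative clearance = 0.238 + 0.966 + 0.14 = 1.344.
Because AUC varies inversely with clearance, the combined effect is 1 / 1.344 = 0.744.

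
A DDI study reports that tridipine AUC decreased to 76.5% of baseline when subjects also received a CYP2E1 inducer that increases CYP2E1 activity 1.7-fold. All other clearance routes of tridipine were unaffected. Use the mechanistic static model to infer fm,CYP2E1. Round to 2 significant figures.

CL'/CL = 1 / 0.765 = 1.307
1.7·fm + (1 − fm) = 1.307
fm = (1.307 − 1) / (1.7 − 1) = 0.44

0.44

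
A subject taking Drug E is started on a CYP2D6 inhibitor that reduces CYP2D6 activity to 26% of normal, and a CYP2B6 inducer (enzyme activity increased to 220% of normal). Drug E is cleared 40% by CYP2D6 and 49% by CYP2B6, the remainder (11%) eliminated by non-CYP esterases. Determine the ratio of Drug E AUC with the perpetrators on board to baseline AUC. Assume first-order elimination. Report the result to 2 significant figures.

0.77

The CYP2D6 pathway (40% of clearance) drops to 0.26× activity: 0.4 × 0.26 = 0.104.
The CYP2B6 pathway (49% of clearance) is boosted to 2.2× activity: 0.49 × 2.2 = 1.078.
Non-CYP routes (11%) are unchanged.
CL_new/CL_old = 0.104 + 1.078 + 0.11 = 1.292.
Net AUC ratio = 1 / 1.292 = 0.77.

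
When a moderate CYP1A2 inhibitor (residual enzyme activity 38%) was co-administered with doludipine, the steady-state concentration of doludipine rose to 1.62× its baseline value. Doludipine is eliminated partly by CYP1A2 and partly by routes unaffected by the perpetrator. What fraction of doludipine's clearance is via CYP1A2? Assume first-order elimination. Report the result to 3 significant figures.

0.617

CL'/CL = 1 / 1.62 = 0.6173
0.38·fm + (1 − fm) = 0.6173
fm = (0.6173 − 1) / (0.38 − 1) = 0.617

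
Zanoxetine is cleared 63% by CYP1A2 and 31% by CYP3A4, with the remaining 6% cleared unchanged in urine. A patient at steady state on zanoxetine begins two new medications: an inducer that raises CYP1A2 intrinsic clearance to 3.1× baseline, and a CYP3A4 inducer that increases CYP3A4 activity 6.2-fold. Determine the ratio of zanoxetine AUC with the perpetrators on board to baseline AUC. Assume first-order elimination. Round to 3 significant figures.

0.254

The CYP1A2 pathway (63% of clearance) increases to 3.1× activity: 0.63 × 3.1 = 1.953.
The CYP3A4 pathway (31% of clearance) increases to 6.2× activity: 0.31 × 6.2 = 1.922.
Non-CYP routes (6%) are unchanged.
Relative clearance = 1.953 + 1.922 + 0.06 = 3.935.
AUC ∝ 1/CL: fold-change = 1 / 3.935 = 0.254.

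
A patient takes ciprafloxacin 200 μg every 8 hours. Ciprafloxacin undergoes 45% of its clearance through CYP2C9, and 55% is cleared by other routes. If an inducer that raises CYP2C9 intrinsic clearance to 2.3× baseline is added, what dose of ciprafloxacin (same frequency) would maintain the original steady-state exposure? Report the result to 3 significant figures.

The CYP2C9 pathway (45% of clearance) rises to 2.3× activity: 0.45 × 2.3 = 1.035.
The remaining 55% of clearance is unaffected.
CL_new/CL_old = 1.035 + 0.55 = 1.585.
Css,avg = (dose rate)/CL, so holding Css fixed requires dose ∝ CL: 200 × 1.585 = 317 μg.

317 μg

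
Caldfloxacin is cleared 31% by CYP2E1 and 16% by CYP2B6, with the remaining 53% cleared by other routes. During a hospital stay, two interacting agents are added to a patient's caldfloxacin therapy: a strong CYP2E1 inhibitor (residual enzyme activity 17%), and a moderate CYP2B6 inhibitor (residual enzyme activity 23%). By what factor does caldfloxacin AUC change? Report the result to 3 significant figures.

1.61

CYP2E1: 0.31 × 0.17 = 0.0527
CYP2B6: 0.16 × 0.23 = 0.0368
Other: 0.53 (unchanged)
CL_new/CL_old = 0.0527 + 0.0368 + 0.53 = 0.6195.
Net AUC ratio = 1 / 0.6195 = 1.61.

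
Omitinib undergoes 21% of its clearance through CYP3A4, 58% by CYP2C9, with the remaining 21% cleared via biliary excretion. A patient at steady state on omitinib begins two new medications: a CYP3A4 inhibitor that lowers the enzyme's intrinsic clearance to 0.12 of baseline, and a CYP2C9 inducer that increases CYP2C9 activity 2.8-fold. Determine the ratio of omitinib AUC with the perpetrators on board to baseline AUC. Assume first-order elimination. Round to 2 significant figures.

0.54

The CYP3A4 pathway (21% of clearance) falls to 0.12× activity: 0.21 × 0.12 = 0.0252.
The CYP2C9 pathway (58% of clearance) is boosted to 2.8× activity: 0.58 × 2.8 = 1.624.
Non-CYP routes (21%) are unchanged.
Relative clearance = 0.0252 + 1.624 + 0.21 = 1.8592.
AUC ∝ 1/CL: fold-change = 1 / 1.8592 = 0.54.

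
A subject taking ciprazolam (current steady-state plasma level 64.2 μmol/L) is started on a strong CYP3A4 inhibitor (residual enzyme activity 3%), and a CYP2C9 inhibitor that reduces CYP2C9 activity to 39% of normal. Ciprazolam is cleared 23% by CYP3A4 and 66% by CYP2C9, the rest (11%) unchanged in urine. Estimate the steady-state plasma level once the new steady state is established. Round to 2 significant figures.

The CYP3A4 pathway (23% of clearance) is reduced to 0.03× activity: 0.23 × 0.03 = 0.0069.
The CYP2C9 pathway (66% of clearance) falls to 0.39× activity: 0.66 × 0.39 = 0.2574.
Non-CYP routes (11%) are unchanged.
New clearance relative to baseline: 0.0069 + 0.2574 + 0.11 = 0.3743.
Dividing the baseline by the relative clearance: 64.2 / 0.3743 = 1.7 × 10² μmol/L.

1.7 × 10² μmol/L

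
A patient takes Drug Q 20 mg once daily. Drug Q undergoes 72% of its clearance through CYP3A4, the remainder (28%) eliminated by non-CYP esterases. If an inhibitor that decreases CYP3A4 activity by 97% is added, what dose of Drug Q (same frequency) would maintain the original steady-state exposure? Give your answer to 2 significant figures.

6.0 mg

The CYP3A4 pathway (72% of clearance) falls to 0.03× activity: 0.72 × 0.03 = 0.0216.
The remaining 28% of clearance is unaffected.
New clearance relative to baseline: 0.0216 + 0.28 = 0.3016.
Css,avg = (dose rate)/CL, so holding Css fixed requires dose ∝ CL: 20 × 0.3016 = 6.0 mg.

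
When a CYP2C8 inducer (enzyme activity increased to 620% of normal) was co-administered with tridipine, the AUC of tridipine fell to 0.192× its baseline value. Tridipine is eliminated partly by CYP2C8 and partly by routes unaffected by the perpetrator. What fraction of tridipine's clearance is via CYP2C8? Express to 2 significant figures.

CL'/CL = 1 / 0.192 = 5.208
6.2·fm + (1 − fm) = 5.208
fm = (5.208 − 1) / (6.2 − 1) = 0.81

0.81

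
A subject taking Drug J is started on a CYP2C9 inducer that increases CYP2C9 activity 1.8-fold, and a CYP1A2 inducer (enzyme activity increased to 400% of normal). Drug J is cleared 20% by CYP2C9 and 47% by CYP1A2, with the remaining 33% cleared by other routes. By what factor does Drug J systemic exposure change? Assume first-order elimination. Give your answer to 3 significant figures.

The CYP2C9 pathway (20% of clearance) rises to 1.8× activity: 0.2 × 1.8 = 0.36.
The CYP1A2 pathway (47% of clearance) increases to 4× activity: 0.47 × 4 = 1.88.
Non-CYP routes (33%) are unchanged.
CL_new/CL_old = 0.36 + 1.88 + 0.33 = 2.57.
Systemic exposure ∝ 1/CL: fold-change = 1 / 2.57 = 0.389.

0.389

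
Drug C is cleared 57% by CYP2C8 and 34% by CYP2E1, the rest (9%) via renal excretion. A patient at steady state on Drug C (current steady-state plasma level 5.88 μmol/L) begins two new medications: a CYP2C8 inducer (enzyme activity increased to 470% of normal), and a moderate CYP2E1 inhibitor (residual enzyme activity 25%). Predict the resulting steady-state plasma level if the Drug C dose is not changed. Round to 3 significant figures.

CYP2C8: 0.57 × 4.7 = 2.679
CYP2E1: 0.34 × 0.25 = 0.085
Other: 0.09 (unchanged)
Relative clearance = 2.679 + 0.085 + 0.09 = 2.854.
New steady-state plasma level = 5.88 / 2.854 = 2.06 μmol/L (concentration scales inversely with clearance).

2.06 μmol/L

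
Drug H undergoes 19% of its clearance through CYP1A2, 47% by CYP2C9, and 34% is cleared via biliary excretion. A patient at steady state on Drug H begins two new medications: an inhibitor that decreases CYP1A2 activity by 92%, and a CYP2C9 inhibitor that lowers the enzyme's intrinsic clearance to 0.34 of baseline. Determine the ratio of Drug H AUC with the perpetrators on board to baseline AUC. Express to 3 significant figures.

The CYP1A2 pathway (19% of clearance) drops to 0.08× activity: 0.19 × 0.08 = 0.0152.
The CYP2C9 pathway (47% of clearance) drops to 0.34× activity: 0.47 × 0.34 = 0.1598.
Non-CYP routes (34%) are unchanged.
CL_new/CL_old = 0.0152 + 0.1598 + 0.34 = 0.515.
Net AUC ratio = 1 / 0.515 = 1.94.

1.94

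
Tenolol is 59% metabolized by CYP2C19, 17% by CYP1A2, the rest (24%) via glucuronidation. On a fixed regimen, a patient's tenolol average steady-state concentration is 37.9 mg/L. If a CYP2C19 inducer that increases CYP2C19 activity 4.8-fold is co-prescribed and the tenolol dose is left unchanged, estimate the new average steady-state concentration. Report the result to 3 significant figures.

The CYP2C19 pathway (59% of clearance) rises to 4.8× activity: 0.59 × 4.8 = 2.832.
CYP1A2 (17%) and the residual 24% are unaffected.
Relative clearance = 2.832 + 0.17 + 0.24 = 3.242.
New average steady-state concentration = baseline ÷ relative clearance = 37.9 / 3.242 = 11.7 mg/L.

11.7 mg/L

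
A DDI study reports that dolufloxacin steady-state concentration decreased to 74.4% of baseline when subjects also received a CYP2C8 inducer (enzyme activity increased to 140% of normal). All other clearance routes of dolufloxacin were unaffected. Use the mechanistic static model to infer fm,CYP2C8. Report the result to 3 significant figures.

Call the CYP2C8 fraction fm. After the interaction, CL_new/CL_old = fm × 1.4 + (1 − fm).
Steady-state concentration ratio = 1 / (new CL fraction), so new CL fraction = 1 / 0.744 = 1.344.
fm × 1.4 + 1 − fm = 1.344  ⇒  fm × (1.4 − 1) = 0.3441  ⇒  fm = 0.860.

0.860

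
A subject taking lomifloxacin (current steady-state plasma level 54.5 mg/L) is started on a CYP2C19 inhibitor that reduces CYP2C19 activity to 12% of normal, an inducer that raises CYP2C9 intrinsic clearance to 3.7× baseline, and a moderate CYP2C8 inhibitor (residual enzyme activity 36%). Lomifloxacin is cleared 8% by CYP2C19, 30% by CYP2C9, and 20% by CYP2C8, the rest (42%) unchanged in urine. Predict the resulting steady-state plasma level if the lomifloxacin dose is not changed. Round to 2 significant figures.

CYP2C19: 0.08 × 0.12 = 0.0096
CYP2C9: 0.3 × 3.7 = 1.11
CYP2C8: 0.2 × 0.36 = 0.072
Other: 0.42 (unchanged)
Relative clearance = 0.0096 + 1.11 + 0.072 + 0.42 = 1.6116.
Dividing the baseline by the relative clearance: 54.5 / 1.6116 = 34 mg/L.

34 mg/L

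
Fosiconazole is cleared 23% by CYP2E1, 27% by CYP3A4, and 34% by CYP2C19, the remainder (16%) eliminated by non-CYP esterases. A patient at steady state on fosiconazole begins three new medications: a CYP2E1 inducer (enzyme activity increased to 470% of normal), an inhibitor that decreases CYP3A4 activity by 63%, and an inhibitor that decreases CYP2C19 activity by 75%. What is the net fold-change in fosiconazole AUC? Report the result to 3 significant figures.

0.701

The CYP2E1 pathway (23% of clearance) rises to 4.7× activity: 0.23 × 4.7 = 1.081.
The CYP3A4 pathway (27% of clearance) falls to 0.37× activity: 0.27 × 0.37 = 0.0999.
The CYP2C19 pathway (34% of clearance) is reduced to 0.25× activity: 0.34 × 0.25 = 0.085.
Non-CYP routes (16%) are unchanged.
Relative clearance = 1.081 + 0.0999 + 0.085 + 0.16 = 1.4259.
Net AUC ratio = 1 / 1.4259 = 0.701.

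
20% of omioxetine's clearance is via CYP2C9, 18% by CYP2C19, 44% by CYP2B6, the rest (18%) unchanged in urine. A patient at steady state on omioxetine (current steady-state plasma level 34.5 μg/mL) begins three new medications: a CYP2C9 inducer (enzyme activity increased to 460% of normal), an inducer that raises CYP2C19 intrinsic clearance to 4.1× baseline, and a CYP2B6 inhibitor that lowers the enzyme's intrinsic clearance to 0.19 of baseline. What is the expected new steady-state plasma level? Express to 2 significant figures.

18 μg/mL

The CYP2C9 pathway (20% of clearance) increases to 4.6× activity: 0.2 × 4.6 = 0.92.
The CYP2C19 pathway (18% of clearance) increases to 4.1× activity: 0.18 × 4.1 = 0.738.
The CYP2B6 pathway (44% of clearance) falls to 0.19× activity: 0.44 × 0.19 = 0.0836.
The remaining 18% of clearance is unaffected.
Relative clearance = 0.92 + 0.738 + 0.0836 + 0.18 = 1.9216.
Steady-state plasma level ∝ 1/CL: new value = 34.5 / 1.9216 = 18 μg/mL.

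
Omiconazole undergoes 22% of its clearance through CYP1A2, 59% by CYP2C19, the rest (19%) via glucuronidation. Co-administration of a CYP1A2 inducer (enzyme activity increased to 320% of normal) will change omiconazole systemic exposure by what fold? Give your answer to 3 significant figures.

The CYP1A2 pathway (22% of clearance) rises to 3.2× activity: 0.22 × 3.2 = 0.704.
CYP2C19 (59%) and the residual 19% are unaffected.
Relative clearance = 0.704 + 0.59 + 0.19 = 1.484.
Systemic exposure ratio = CL_old/CL_new = 1 / 1.484 = 0.674.

0.674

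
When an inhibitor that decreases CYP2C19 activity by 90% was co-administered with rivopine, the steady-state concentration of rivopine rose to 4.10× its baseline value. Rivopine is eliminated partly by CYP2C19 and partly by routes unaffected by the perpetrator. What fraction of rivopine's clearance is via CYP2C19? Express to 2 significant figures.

Let x = fm,CYP2C19. Because steady-state concentration ∝ 1/CL, relative clearance fell to 1/4.10 = 0.2439.
Only the CYP2C19 route changed, so 0.2439 = x·0.1 + (1 − x), giving x = 0.84.

0.84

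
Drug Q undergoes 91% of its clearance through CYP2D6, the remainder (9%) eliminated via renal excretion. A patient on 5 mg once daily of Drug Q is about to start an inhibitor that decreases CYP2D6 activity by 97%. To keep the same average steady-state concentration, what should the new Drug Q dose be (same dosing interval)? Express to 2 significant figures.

The CYP2D6 pathway (91% of clearance) drops to 0.03× activity: 0.91 × 0.03 = 0.0273.
Non-CYP routes (9%) are unchanged.
Relative clearance = 0.0273 + 0.09 = 0.1173.
Exposure is unchanged when dose changes in proportion to clearance. New dose = 5 mg × 0.1173 = 0.59 mg.

0.59 mg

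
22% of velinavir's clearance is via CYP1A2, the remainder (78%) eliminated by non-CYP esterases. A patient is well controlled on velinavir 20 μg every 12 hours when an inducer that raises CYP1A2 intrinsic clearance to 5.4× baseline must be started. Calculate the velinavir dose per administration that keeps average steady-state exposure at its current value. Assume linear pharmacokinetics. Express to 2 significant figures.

CYP1A2: 0.22 × 5.4 = 1.188
Other: 0.78 (unchanged)
CL_new/CL_old = 1.188 + 0.78 = 1.968.
Exposure is unchanged when dose changes in proportion to clearance. New dose = 20 μg × 1.968 = 39 μg.

39 μg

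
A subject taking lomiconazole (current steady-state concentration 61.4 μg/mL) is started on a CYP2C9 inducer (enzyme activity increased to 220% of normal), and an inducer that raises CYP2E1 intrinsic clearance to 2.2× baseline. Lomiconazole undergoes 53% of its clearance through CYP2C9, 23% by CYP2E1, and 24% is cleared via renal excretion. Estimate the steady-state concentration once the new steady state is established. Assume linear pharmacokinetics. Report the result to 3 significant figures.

The CYP2C9 pathway (53% of clearance) is boosted to 2.2× activity: 0.53 × 2.2 = 1.166.
The CYP2E1 pathway (23% of clearance) increases to 2.2× activity: 0.23 × 2.2 = 0.506.
The remaining 24% of clearance is unaffected.
Relative clearance = 1.166 + 0.506 + 0.24 = 1.912.
Dividing the baseline by the relative clearance: 61.4 / 1.912 = 32.1 μg/mL.

32.1 μg/mL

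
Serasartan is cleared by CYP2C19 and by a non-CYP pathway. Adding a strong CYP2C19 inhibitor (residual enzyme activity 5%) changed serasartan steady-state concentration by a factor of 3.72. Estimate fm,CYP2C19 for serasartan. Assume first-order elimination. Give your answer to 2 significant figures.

CL'/CL = 1 / 3.72 = 0.2688
0.05·fm + (1 − fm) = 0.2688
fm = (0.2688 − 1) / (0.05 − 1) = 0.77

0.77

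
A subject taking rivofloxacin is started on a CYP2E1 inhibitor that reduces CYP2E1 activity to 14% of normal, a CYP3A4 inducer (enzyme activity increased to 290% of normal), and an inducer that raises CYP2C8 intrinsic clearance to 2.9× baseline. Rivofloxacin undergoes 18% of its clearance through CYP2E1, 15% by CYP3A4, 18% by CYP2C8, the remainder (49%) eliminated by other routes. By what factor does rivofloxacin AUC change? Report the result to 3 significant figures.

0.679

CYP2E1: 0.18 × 0.14 = 0.0252
CYP3A4: 0.15 × 2.9 = 0.435
CYP2C8: 0.18 × 2.9 = 0.522
Other: 0.49 (unchanged)
New clearance relative to baseline: 0.0252 + 0.435 + 0.522 + 0.49 = 1.4722.
Because AUC varies inversely with clearance, the combined effect is 1 / 1.4722 = 0.679.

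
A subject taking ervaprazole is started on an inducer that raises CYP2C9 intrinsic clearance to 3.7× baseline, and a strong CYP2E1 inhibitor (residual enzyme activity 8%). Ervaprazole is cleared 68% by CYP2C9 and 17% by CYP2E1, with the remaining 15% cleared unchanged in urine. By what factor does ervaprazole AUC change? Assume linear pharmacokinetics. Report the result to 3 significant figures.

The CYP2C9 pathway (68% of clearance) rises to 3.7× activity: 0.68 × 3.7 = 2.516.
The CYP2E1 pathway (17% of clearance) falls to 0.08× activity: 0.17 × 0.08 = 0.0136.
Non-CYP routes (15%) are unchanged.
CL_new/CL_old = 2.516 + 0.0136 + 0.15 = 2.6796.
Because AUC varies inversely with clearance, the combined effect is 1 / 2.6796 = 0.373.

0.373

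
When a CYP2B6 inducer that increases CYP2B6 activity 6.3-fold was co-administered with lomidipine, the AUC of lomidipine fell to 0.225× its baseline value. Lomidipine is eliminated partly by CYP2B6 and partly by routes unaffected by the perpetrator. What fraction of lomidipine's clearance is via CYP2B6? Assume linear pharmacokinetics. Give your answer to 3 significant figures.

0.650

Let fm be the CYP2B6 fraction. New clearance relative to baseline = fm × 6.3 + (1 − fm).
AUC ratio = 1 / (new CL fraction), so new CL fraction = 1 / 0.225 = 4.444.
fm × 6.3 + 1 − fm = 4.444  ⇒  fm × (6.3 − 1) = 3.444  ⇒  fm = 0.650.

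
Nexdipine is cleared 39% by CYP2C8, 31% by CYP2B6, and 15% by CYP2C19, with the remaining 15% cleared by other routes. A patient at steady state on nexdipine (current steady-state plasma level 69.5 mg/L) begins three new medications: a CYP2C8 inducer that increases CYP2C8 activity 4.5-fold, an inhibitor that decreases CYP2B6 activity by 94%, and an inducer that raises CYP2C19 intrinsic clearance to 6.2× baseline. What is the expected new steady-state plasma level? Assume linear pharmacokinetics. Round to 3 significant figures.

The CYP2C8 pathway (39% of clearance) is boosted to 4.5× activity: 0.39 × 4.5 = 1.755.
The CYP2B6 pathway (31% of clearance) is reduced to 0.06× activity: 0.31 × 0.06 = 0.0186.
The CYP2C19 pathway (15% of clearance) is boosted to 6.2× activity: 0.15 × 6.2 = 0.93.
The remaining 15% of clearance is unaffected.
Relative clearance = 1.755 + 0.0186 + 0.93 + 0.15 = 2.8536.
New steady-state plasma level = 69.5 / 2.8536 = 24.4 mg/L (concentration scales inversely with clearance).

24.4 mg/L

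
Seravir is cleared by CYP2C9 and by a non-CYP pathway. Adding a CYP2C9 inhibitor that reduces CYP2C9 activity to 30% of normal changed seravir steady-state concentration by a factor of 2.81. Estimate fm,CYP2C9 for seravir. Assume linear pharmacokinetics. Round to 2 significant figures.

CL'/CL = 1 / 2.81 = 0.3559
0.3·fm + (1 − fm) = 0.3559
fm = (0.3559 − 1) / (0.3 − 1) = 0.92

0.92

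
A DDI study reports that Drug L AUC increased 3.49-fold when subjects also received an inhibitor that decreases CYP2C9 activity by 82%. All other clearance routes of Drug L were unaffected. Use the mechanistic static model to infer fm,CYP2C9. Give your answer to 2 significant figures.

Write x for the fraction cleared via CYP2C9. The observed AUC change means clearance fell to 1/3.49 = 0.2865 of baseline.
Setting x·0.18 + (1 − x) = 0.2865 and solving: x = (0.2865 − 1)/(0.18 − 1) = 0.87.

0.87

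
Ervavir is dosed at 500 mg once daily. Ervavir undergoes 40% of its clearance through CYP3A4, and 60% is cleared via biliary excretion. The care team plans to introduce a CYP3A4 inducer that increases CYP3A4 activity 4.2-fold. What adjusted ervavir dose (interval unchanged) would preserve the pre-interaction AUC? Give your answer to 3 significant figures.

1.14 × 10³ mg

CYP3A4: 0.4 × 4.2 = 1.68
Other: 0.6 (unchanged)
New clearance relative to baseline: 1.68 + 0.6 = 2.28.
Exposure is unchanged when dose changes in proportion to clearance. New dose = 500 mg × 2.28 = 1.14 × 10³ mg.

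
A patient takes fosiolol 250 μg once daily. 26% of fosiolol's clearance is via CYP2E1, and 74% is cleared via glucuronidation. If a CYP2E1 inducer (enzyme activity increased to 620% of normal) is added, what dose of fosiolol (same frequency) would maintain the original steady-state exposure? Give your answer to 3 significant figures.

The CYP2E1 pathway (26% of clearance) is boosted to 6.2× activity: 0.26 × 6.2 = 1.612.
Non-CYP routes (74%) are unchanged.
New clearance relative to baseline: 1.612 + 0.74 = 2.352.
To maintain the same steady-state level, dose must scale with clearance: new dose = 250 × 2.352 = 588 μg.

588 μg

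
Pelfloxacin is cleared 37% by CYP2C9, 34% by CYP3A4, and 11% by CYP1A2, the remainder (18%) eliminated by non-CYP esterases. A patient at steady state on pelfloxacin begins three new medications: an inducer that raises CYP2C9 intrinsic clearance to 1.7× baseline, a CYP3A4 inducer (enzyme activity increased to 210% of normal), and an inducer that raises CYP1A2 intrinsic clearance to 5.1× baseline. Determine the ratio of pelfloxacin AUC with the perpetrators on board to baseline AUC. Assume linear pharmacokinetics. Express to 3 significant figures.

The CYP2C9 pathway (37% of clearance) rises to 1.7× activity: 0.37 × 1.7 = 0.629.
The CYP3A4 pathway (34% of clearance) is boosted to 2.1× activity: 0.34 × 2.1 = 0.714.
The CYP1A2 pathway (11% of clearance) is boosted to 5.1× activity: 0.11 × 5.1 = 0.561.
The remaining 18% of clearance is unaffected.
CL_new/CL_old = 0.629 + 0.714 + 0.561 + 0.18 = 2.084.
Because AUC varies inversely with clearance, the combined effect is 1 / 2.084 = 0.480.

0.480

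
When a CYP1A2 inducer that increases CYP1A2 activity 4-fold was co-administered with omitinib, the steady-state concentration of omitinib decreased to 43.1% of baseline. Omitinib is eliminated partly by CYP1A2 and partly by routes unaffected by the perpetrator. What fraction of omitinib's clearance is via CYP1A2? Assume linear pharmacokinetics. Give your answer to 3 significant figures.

Write x for the fraction cleared via CYP1A2. The observed steady-state concentration change means clearance rose to 1/0.431 = 2.32 of baseline.
Setting x·4 + (1 − x) = 2.32 and solving: x = (2.32 − 1)/(4 − 1) = 0.440.

0.440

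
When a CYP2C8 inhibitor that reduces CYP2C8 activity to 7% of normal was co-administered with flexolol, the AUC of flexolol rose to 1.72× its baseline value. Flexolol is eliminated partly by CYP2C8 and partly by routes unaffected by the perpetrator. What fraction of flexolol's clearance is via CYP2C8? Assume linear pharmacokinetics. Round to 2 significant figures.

0.45

Call the CYP2C8 fraction fm. After the interaction, CL_new/CL_old = fm × 0.07 + (1 − fm).
AUC ratio = 1 / (new CL fraction), so new CL fraction = 1 / 1.72 = 0.5814.
fm × 0.07 + 1 − fm = 0.5814  ⇒  fm × (0.07 − 1) = −0.4186  ⇒  fm = 0.45.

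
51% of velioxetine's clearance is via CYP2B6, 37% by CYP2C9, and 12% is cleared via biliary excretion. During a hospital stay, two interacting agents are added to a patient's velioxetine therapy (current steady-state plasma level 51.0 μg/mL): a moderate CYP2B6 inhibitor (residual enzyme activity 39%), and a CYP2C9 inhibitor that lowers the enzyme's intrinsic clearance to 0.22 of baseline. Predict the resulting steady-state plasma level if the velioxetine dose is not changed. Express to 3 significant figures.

127 μg/mL

The CYP2B6 pathway (51% of clearance) falls to 0.39× activity: 0.51 × 0.39 = 0.1989.
The CYP2C9 pathway (37% of clearance) falls to 0.22× activity: 0.37 × 0.22 = 0.0814.
Non-CYP routes (12%) are unchanged.
Relative clearance = 0.1989 + 0.0814 + 0.12 = 0.4003.
Steady-state plasma level ∝ 1/CL: new value = 51.0 / 0.4003 = 127 μg/mL.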